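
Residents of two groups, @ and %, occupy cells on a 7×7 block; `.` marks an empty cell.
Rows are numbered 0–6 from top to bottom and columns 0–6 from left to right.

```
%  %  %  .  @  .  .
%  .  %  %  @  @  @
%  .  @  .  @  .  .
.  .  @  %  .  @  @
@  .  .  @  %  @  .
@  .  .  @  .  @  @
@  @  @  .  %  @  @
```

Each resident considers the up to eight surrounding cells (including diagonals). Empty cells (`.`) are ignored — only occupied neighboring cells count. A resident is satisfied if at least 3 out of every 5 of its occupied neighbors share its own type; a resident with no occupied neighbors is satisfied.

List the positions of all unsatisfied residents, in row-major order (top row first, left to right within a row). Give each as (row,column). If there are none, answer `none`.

(1,3), (2,2), (3,3), (4,3), (4,4), (5,3), (6,4)

Row 0: (0,0)% 2/2 ok · (0,1)% 4/4 ok · (0,2)% 3/3 ok · (0,4)@ 2/3 ok
Row 1: (1,0)% 3/3 ok · (1,2)% 3/4 ok · (1,3)% 2/6 unhappy · (1,4)@ 3/4 ok · (1,5)@ 4/4 ok · (1,6)@ 1/1 ok
Row 2: (2,0)% 1/1 ok · (2,2)@ 1/4 unhappy · (2,4)@ 3/5 ok
Row 3: (3,2)@ 2/3 ok · (3,3)% 1/5 unhappy · (3,5)@ 3/4 ok · (3,6)@ 2/2 ok
Row 4: (4,0)@ 1/1 ok · (4,3)@ 2/4 unhappy · (4,4)% 1/6 unhappy · (4,5)@ 4/5 ok
Row 5: (5,0)@ 3/3 ok · (5,3)@ 2/4 unhappy · (5,5)@ 4/6 ok · (5,6)@ 4/4 ok
Row 6: (6,0)@ 2/2 ok · (6,1)@ 3/3 ok · (6,2)@ 2/2 ok · (6,4)% 0/3 unhappy · (6,5)@ 3/4 ok · (6,6)@ 3/3 ok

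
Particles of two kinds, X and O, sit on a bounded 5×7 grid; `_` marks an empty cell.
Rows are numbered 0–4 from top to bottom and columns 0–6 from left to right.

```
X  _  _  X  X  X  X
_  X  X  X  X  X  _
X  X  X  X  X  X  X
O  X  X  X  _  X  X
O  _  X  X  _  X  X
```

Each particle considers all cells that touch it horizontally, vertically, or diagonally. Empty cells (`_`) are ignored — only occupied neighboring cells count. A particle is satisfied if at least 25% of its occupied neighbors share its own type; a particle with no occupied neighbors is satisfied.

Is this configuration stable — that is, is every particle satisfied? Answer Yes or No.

Yes

Row 0: (0,0)X 1/1 satisfied · (0,3)X 4/4 satisfied · (0,4)X 5/5 satisfied · (0,5)X 4/4 satisfied · (0,6)X 2/2 satisfied
Row 1: (1,1)X 5/5 satisfied · (1,2)X 6/6 satisfied · (1,3)X 7/7 satisfied · (1,4)X 8/8 satisfied · (1,5)X 7/7 satisfied
Row 2: (2,0)X 3/4 satisfied · (2,1)X 6/7 satisfied · (2,2)X 8/8 satisfied · (2,3)X 7/7 satisfied · (2,4)X 7/7 satisfied · (2,5)X 6/6 satisfied · (2,6)X 4/4 satisfied
Row 3: (3,0)O 1/4 satisfied · (3,1)X 5/7 satisfied · (3,2)X 7/7 satisfied · (3,3)X 6/6 satisfied · (3,5)X 6/6 satisfied · (3,6)X 5/5 satisfied
Row 4: (4,0)O 1/2 satisfied · (4,2)X 4/4 satisfied · (4,3)X 3/3 satisfied · (4,5)X 3/3 satisfied · (4,6)X 3/3 satisfied
All meet the threshold, so the configuration is stable.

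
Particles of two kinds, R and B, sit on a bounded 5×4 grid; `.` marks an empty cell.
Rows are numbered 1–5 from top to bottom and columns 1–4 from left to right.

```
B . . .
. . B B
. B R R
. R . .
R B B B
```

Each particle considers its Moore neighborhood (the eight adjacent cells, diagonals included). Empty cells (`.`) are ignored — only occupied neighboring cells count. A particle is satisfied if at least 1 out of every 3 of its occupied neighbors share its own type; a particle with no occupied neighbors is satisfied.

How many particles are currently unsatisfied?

0

(1,1)B 0/0 satisfied
(2,3)B 2/4 satisfied
(2,4)B 1/3 satisfied
(3,2)B 1/3 satisfied
(3,3)R 2/5 satisfied
(3,4)R 1/3 satisfied
(4,2)R 2/5 satisfied
(5,1)R 1/2 satisfied
(5,2)B 1/3 satisfied
(5,3)B 2/3 satisfied
(5,4)B 1/1 satisfied
Every one meets the threshold.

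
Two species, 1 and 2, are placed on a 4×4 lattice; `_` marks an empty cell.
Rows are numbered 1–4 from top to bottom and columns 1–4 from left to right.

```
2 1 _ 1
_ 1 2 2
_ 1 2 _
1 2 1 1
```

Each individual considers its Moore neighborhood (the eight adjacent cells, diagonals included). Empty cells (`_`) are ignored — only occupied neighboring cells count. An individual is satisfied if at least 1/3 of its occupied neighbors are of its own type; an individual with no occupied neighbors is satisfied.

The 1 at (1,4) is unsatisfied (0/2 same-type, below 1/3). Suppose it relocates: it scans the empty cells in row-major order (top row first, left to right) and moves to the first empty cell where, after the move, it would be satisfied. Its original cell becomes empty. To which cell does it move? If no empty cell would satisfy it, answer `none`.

Vacating (1,4). Empty cells in order:
  (1,3): 2/4 same-type → satisfied — stop here.

(1,3)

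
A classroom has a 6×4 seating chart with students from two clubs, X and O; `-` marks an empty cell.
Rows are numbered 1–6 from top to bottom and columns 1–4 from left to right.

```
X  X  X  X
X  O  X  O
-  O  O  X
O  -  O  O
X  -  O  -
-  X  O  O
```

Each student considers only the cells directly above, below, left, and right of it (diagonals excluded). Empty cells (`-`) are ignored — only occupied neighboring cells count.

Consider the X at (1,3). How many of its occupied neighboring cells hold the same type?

3

Occupied neighbors of (1,3): (2,3)=X, (1,2)=X, (1,4)=X.
Same type (X): 3 of 3.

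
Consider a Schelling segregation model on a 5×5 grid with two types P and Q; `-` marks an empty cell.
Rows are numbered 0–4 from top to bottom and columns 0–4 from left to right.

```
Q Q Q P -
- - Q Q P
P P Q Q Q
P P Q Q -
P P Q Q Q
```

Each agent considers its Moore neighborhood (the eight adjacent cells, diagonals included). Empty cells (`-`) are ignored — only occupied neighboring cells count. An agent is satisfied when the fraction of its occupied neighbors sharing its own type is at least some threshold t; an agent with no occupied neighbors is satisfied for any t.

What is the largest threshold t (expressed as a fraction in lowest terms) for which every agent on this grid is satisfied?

1/4

(0,0)Q 1/1
(0,1)Q 3/3
(0,2)Q 3/4
(0,3)P 1/4
(1,2)Q 5/7
(1,3)Q 5/7
(1,4)P 1/4
(2,0)P 3/3
(2,1)P 3/6
(2,2)Q 5/7
(2,3)Q 6/7
(2,4)Q 3/4
(3,0)P 5/5
(3,1)P 5/8
(3,2)Q 5/8
(3,3)Q 7/7
(4,0)P 3/3
(4,1)P 3/5
(4,2)Q 3/5
(4,3)Q 4/4
(4,4)Q 2/2
The smallest same-type fraction is 1/4 at (0,3), which reduces to 1/4. Any threshold above that leaves this agent unsatisfied.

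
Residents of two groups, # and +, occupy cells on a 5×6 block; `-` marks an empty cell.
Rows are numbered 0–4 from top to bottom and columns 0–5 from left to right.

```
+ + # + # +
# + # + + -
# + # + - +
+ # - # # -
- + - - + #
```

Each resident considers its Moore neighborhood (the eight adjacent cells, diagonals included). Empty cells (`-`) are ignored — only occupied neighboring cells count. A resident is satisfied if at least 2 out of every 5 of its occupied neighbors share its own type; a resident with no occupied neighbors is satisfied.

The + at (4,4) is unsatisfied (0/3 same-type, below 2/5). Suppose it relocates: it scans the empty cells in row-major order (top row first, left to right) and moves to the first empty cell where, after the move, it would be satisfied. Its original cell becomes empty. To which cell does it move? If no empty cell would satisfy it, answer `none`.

(1,5)

Vacating (4,4). Empty cells in order:
  (1,5): 3/4 same-type → satisfied — stop here.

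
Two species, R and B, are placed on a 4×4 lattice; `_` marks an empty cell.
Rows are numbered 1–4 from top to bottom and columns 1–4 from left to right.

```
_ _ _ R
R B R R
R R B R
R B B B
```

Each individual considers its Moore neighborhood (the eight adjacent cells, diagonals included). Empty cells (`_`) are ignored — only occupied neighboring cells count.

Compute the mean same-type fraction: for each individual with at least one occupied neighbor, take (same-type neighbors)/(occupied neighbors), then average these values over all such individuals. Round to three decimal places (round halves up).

(1,4)R 2/2
(2,1)R 2/3
(2,2)B 1/5
(2,3)R 4/6
(2,4)R 3/4
(3,1)R 3/5
(3,2)R 4/8
(3,3)B 4/8
(3,4)R 2/5
(4,1)R 2/3
(4,2)B 2/5
(4,3)B 3/5
(4,4)B 2/3
Sum over 13 individuals: 2/2 + 2/3 + 1/5 + 4/6 + 3/4 + 3/5 + 4/8 + 4/8 + 2/5 + 2/3 + 2/5 + 3/5 + 2/3 = 457/60; mean = 457/60 ÷ 13 = 457/780 = 0.585897… → 0.586.

0.586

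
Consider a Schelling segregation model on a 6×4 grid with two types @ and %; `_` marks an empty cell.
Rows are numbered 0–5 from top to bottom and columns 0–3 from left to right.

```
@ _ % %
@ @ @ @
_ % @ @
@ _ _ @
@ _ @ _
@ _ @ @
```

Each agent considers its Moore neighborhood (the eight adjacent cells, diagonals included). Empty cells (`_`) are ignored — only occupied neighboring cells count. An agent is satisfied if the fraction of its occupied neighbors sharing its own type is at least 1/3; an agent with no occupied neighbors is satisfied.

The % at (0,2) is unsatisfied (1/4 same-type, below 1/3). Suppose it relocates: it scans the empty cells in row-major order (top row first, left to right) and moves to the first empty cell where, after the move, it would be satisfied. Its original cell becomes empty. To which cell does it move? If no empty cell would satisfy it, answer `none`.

none

Vacating (0,2). Empty cells in order:
  (0,1): 0/4 same-type → still unsatisfied.
  (2,0): 1/4 same-type → still unsatisfied.
  (3,1): 1/5 same-type → still unsatisfied.
  (3,2): 1/5 same-type → still unsatisfied.
  (4,1): 0/5 same-type → still unsatisfied.
  (4,3): 0/4 same-type → still unsatisfied.
  (5,1): 0/4 same-type → still unsatisfied.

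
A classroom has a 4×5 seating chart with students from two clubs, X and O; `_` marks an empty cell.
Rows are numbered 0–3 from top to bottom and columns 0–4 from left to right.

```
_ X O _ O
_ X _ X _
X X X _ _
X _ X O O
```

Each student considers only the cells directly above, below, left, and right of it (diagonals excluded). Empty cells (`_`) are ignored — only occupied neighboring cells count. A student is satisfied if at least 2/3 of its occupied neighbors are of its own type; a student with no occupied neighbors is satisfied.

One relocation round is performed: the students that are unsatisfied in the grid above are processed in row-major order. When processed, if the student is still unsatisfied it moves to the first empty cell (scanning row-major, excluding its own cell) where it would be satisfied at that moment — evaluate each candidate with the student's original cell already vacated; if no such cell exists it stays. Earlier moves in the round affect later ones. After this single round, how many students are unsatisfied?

1

Initially unsatisfied (in order): (0,1), (0,2), (3,2), (3,3).
  (0,1) → (0,0).
  (0,2): now satisfied by earlier moves; stays.
  (3,2) → (0,1).
  (3,3): now satisfied by earlier moves; stays.
Resulting grid:
X X O _ O
_ X _ X _
X X X _ _
X _ _ O O
Unsatisfied now: (0,2).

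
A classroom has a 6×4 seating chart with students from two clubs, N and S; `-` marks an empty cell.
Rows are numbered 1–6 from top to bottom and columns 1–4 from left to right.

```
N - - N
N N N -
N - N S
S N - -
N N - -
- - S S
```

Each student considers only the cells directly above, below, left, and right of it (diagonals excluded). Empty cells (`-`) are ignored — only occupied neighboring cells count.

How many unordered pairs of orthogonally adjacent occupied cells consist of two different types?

Scan each occupied cell's neighbors to the right and below so each pair is counted once.
Row 1: N(1,1)–N(2,1)=  → 0/1 unlike.
Row 2: N(2,1)–N(2,2)= N(2,1)–N(3,1)= N(2,2)–N(2,3)= N(2,3)–N(3,3)=  → 0/4 unlike.
Row 3: N(3,1)–S(4,1)≠ N(3,3)–S(3,4)≠  → 2/2 unlike.
Row 4: S(4,1)–N(4,2)≠ S(4,1)–N(5,1)≠ N(4,2)–N(5,2)=  → 2/3 unlike.
Row 5: N(5,1)–N(5,2)=  → 0/1 unlike.
Row 6: S(6,3)–S(6,4)=  → 0/1 unlike.
Total adjacent occupied pairs: 12; unlike-type pairs: 4.

4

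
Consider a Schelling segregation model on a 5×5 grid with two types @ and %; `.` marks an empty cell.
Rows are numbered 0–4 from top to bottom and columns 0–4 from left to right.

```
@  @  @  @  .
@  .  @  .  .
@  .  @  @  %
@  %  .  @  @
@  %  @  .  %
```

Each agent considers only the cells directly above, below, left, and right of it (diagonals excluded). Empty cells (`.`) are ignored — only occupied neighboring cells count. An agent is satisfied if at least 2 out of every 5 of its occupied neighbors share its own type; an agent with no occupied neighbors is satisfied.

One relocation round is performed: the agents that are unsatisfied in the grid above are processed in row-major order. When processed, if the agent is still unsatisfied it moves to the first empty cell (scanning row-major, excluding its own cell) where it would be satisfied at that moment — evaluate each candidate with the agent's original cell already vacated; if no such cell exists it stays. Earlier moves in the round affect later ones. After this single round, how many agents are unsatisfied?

Initially unsatisfied (in order): (2,4), (3,4), (4,1), (4,2), (4,4).
  (2,4) → (1,4).
  (3,4): now satisfied by earlier moves; stays.
  (4,1) → (0,4).
  (4,2): now satisfied by earlier moves; stays.
  (4,4): no empty cell satisfies it; stays.
Resulting grid:
@ @ @ @ %
@ . @ . %
@ . @ @ .
@ % . @ @
@ . @ . %
Unsatisfied now: (3,1), (4,4).

2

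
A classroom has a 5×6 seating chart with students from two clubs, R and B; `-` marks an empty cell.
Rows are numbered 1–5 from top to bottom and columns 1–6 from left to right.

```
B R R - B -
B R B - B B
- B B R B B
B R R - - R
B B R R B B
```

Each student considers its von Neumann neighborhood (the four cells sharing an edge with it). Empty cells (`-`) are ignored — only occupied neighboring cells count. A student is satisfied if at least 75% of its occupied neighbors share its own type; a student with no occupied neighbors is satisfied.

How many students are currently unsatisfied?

Row 1: (1,1)B 1/2 not · (1,2)R 2/3 not · (1,3)R 1/2 not · (1,5)B 1/1 satisfied
Row 2: (2,1)B 1/2 not · (2,2)R 1/4 not · (2,3)B 1/3 not · (2,5)B 3/3 satisfied · (2,6)B 2/2 satisfied
Row 3: (3,2)B 1/3 not · (3,3)B 2/4 not · (3,4)R 0/2 not · (3,5)B 2/3 not · (3,6)B 2/3 not
Row 4: (4,1)B 1/2 not · (4,2)R 1/4 not · (4,3)R 2/3 not · (4,6)R 0/2 not
Row 5: (5,1)B 2/2 satisfied · (5,2)B 1/3 not · (5,3)R 2/3 not · (5,4)R 1/2 not · (5,5)B 1/2 not · (5,6)B 1/2 not
Unsatisfied: (1,1), (1,2), (1,3), (2,1), (2,2), (2,3), (3,2), (3,3), (3,4), (3,5), (3,6), (4,1), (4,2), (4,3), (4,6), (5,2), (5,3), (5,4), (5,5), (5,6) — 20 in total.

20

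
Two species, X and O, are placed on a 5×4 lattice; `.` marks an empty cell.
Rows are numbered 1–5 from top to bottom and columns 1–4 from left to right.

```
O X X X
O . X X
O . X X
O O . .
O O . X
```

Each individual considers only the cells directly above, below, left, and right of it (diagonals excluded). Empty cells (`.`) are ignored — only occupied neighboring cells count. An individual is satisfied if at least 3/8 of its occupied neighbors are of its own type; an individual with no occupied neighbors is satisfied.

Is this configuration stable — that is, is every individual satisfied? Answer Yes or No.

Yes

(1,1)O 1/2 satisfied
(1,2)X 1/2 satisfied
(1,3)X 3/3 satisfied
(1,4)X 2/2 satisfied
(2,1)O 2/2 satisfied
(2,3)X 3/3 satisfied
(2,4)X 3/3 satisfied
(3,1)O 2/2 satisfied
(3,3)X 2/2 satisfied
(3,4)X 2/2 satisfied
(4,1)O 3/3 satisfied
(4,2)O 2/2 satisfied
(5,1)O 2/2 satisfied
(5,2)O 2/2 satisfied
(5,4)X 0/0 satisfied
All meet the threshold, so the configuration is stable.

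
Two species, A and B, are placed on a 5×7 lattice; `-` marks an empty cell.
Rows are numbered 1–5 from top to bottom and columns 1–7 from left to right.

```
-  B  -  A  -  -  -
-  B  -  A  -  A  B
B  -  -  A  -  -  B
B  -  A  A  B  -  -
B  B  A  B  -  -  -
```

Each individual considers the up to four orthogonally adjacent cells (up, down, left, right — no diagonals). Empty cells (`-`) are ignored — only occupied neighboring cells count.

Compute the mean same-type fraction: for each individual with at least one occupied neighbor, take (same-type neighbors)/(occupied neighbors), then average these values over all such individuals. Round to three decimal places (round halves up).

Row 1: (1,2)B 1/1 · (1,4)A 1/1
Row 2: (2,2)B 1/1 · (2,4)A 2/2 · (2,6)A 0/1 · (2,7)B 1/2
Row 3: (3,1)B 1/1 · (3,4)A 2/2 · (3,7)B 1/1
Row 4: (4,1)B 2/2 · (4,3)A 2/2 · (4,4)A 2/4 · (4,5)B 0/1
Row 5: (5,1)B 2/2 · (5,2)B 1/2 · (5,3)A 1/3 · (5,4)B 0/2
Sum over 17 individuals: 1/1 + 1/1 + 1/1 + 2/2 + 0/1 + 1/2 + 1/1 + 2/2 + 1/1 + 2/2 + 2/2 + 2/4 + 0/1 + 2/2 + 1/2 + 1/3 + 0/2 = 71/6; mean = 71/6 ÷ 17 = 71/102 = 0.696078… → 0.696.

0.696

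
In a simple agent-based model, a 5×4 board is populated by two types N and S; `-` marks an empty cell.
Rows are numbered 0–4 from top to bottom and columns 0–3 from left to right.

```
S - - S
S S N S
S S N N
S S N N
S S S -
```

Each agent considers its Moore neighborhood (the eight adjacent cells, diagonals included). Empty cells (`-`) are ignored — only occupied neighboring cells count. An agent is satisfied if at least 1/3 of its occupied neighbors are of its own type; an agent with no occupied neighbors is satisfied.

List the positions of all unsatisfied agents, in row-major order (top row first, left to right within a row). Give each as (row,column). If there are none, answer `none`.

(1,3)

(0,0)S 2/2 satisfied
(0,3)S 1/2 satisfied
(1,0)S 4/4 satisfied
(1,1)S 4/6 satisfied
(1,2)N 2/6 satisfied
(1,3)S 1/4 not
(2,0)S 5/5 satisfied
(2,1)S 5/8 satisfied
(2,2)N 4/8 satisfied
(2,3)N 4/5 satisfied
(3,0)S 5/5 satisfied
(3,1)S 6/8 satisfied
(3,2)N 3/7 satisfied
(3,3)N 3/4 satisfied
(4,0)S 3/3 satisfied
(4,1)S 4/5 satisfied
(4,2)S 2/4 satisfied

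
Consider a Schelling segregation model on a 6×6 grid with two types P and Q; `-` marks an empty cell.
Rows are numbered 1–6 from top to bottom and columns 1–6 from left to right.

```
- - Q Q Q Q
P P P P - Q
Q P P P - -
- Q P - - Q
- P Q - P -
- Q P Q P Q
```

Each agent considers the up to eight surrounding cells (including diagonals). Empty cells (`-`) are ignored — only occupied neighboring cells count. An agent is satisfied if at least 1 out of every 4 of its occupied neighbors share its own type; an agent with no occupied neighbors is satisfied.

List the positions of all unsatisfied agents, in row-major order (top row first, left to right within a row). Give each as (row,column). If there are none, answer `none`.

(4,6), (6,6)

(1,3)Q 1/4 ok
(1,4)Q 2/4 ok
(1,5)Q 3/4 ok
(1,6)Q 2/2 ok
(2,1)P 2/3 ok
(2,2)P 4/6 ok
(2,3)P 5/7 ok
(2,4)P 3/6 ok
(2,6)Q 2/2 ok
(3,1)Q 1/4 ok
(3,2)P 5/7 ok
(3,3)P 6/7 ok
(3,4)P 4/4 ok
(4,2)Q 2/6 ok
(4,3)P 4/6 ok
(4,6)Q 0/1 unhappy
(5,2)P 2/5 ok
(5,3)Q 3/6 ok
(5,5)P 1/4 ok
(6,2)Q 1/3 ok
(6,3)P 1/4 ok
(6,4)Q 1/4 ok
(6,5)P 1/3 ok
(6,6)Q 0/2 unhappy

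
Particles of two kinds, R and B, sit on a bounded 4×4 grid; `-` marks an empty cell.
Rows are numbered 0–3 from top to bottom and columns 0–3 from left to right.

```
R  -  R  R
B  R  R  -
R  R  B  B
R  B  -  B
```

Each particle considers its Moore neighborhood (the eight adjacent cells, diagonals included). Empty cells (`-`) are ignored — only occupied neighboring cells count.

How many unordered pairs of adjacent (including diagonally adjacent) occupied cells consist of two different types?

Scan each occupied cell's neighbors to the right and below (and the two forward diagonals) so each pair is counted once.
Row 0: R(0,0)–B(1,0)≠ R(0,0)–R(1,1)= R(0,2)–R(0,3)= R(0,2)–R(1,2)= R(0,2)–R(1,1)= R(0,3)–R(1,2)=  → 1/6 unlike.
Row 1: B(1,0)–R(1,1)≠ B(1,0)–R(2,0)≠ B(1,0)–R(2,1)≠ R(1,1)–R(1,2)= R(1,1)–R(2,1)= R(1,1)–B(2,2)≠ R(1,1)–R(2,0)= R(1,2)–B(2,2)≠ R(1,2)–B(2,3)≠ R(1,2)–R(2,1)=  → 6/10 unlike.
Row 2: R(2,0)–R(2,1)= R(2,0)–R(3,0)= R(2,0)–B(3,1)≠ R(2,1)–B(2,2)≠ R(2,1)–B(3,1)≠ R(2,1)–R(3,0)= B(2,2)–B(2,3)= B(2,2)–B(3,3)= B(2,2)–B(3,1)= B(2,3)–B(3,3)=  → 3/10 unlike.
Row 3: R(3,0)–B(3,1)≠  → 1/1 unlike.
Total adjacent occupied pairs: 27; unlike-type pairs: 11.

11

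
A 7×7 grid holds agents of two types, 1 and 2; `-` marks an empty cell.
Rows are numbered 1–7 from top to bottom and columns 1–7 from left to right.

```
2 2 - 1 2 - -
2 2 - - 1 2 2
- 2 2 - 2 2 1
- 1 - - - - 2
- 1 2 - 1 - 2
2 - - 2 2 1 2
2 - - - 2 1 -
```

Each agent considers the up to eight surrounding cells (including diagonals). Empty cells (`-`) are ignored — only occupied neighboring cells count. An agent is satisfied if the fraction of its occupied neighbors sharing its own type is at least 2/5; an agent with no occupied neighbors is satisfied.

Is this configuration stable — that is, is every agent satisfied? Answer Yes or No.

No

Row 1: (1,1)2 3/3 satisfied · (1,2)2 3/3 satisfied · (1,4)1 1/2 satisfied · (1,5)2 1/3 not
Row 2: (2,1)2 4/4 satisfied · (2,2)2 5/5 satisfied · (2,5)1 1/5 not · (2,6)2 4/6 satisfied · (2,7)2 2/3 satisfied
Row 3: (3,2)2 3/4 satisfied · (3,3)2 2/3 satisfied · (3,5)2 2/3 satisfied · (3,6)2 4/6 satisfied · (3,7)1 0/4 not
Row 4: (4,2)1 1/4 not · (4,7)2 2/3 satisfied
Row 5: (5,2)1 1/3 not · (5,3)2 1/3 not · (5,5)1 1/3 not · (5,7)2 2/3 satisfied
Row 6: (6,1)2 1/2 satisfied · (6,4)2 3/4 satisfied · (6,5)2 2/5 satisfied · (6,6)1 2/6 not · (6,7)2 1/3 not
Row 7: (7,1)2 1/1 satisfied · (7,5)2 2/4 satisfied · (7,6)1 1/4 not
For instance (1,5) has only 1/3 same-type neighbors, below 2/5.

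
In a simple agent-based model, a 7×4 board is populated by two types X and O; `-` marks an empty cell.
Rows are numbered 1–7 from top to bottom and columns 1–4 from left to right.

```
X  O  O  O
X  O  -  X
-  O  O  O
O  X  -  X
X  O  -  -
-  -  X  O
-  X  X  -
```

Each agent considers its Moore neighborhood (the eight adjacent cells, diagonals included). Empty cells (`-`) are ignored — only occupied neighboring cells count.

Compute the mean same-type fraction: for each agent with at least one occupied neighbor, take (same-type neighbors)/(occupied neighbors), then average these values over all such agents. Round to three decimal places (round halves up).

0.415

(1,1)X 1/3
(1,2)O 2/4
(1,3)O 3/4
(1,4)O 1/2
(2,1)X 1/4
(2,2)O 4/6
(2,4)X 0/4
(3,2)O 3/5
(3,3)O 3/6
(3,4)O 1/3
(4,1)O 2/4
(4,2)X 1/5
(4,4)X 0/2
(5,1)X 1/3
(5,2)O 1/4
(6,3)X 2/4
(6,4)O 0/2
(7,2)X 2/2
(7,3)X 2/3
Sum over 19 agents: 1/3 + 2/4 + 3/4 + 1/2 + 1/4 + 4/6 + 0/4 + 3/5 + 3/6 + 1/3 + 2/4 + 1/5 + 0/2 + 1/3 + 1/4 + 2/4 + 0/2 + 2/2 + 2/3 = 473/60; mean = 473/60 ÷ 19 = 473/1140 = 0.414912… → 0.415.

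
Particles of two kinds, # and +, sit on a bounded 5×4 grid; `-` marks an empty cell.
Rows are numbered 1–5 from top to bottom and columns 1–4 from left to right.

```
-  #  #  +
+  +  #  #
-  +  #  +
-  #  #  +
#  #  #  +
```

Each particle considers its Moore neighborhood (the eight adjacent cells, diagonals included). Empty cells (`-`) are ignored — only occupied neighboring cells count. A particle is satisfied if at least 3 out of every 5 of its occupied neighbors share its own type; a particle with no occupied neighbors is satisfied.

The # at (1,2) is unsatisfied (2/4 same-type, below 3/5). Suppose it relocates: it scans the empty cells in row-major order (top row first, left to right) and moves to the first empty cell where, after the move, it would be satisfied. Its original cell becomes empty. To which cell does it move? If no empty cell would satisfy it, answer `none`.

(4,1)

Vacating (1,2). Empty cells in order:
  (1,1): 0/2 same-type → still unsatisfied.
  (3,1): 1/4 same-type → still unsatisfied.
  (4,1): 3/4 same-type → satisfied — stop here.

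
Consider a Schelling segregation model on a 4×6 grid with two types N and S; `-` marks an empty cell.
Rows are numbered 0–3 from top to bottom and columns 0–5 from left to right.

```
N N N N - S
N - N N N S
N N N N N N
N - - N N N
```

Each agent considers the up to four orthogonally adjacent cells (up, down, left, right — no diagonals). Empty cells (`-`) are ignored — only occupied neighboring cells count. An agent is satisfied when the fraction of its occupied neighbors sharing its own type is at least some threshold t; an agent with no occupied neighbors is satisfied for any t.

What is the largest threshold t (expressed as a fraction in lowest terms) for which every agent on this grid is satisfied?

Row 0: (0,0)N 2/2 · (0,1)N 2/2 · (0,2)N 3/3 · (0,3)N 2/2 · (0,5)S 1/1
Row 1: (1,0)N 2/2 · (1,2)N 3/3 · (1,3)N 4/4 · (1,4)N 2/3 · (1,5)S 1/3
Row 2: (2,0)N 3/3 · (2,1)N 2/2 · (2,2)N 3/3 · (2,3)N 4/4 · (2,4)N 4/4 · (2,5)N 2/3
Row 3: (3,0)N 1/1 · (3,3)N 2/2 · (3,4)N 3/3 · (3,5)N 2/2
The smallest same-type fraction is 1/3 at (1,5), which reduces to 1/3. Any threshold above that leaves this agent unsatisfied.

1/3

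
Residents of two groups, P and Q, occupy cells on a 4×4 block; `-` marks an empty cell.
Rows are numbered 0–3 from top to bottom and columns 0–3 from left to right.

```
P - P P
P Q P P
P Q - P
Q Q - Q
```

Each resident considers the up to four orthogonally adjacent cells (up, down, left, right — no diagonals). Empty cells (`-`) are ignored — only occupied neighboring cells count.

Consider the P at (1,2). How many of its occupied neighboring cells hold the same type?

Occupied neighbors of (1,2): (0,2)=P, (1,1)=Q, (1,3)=P.
Same type (P): 2 of 3.

2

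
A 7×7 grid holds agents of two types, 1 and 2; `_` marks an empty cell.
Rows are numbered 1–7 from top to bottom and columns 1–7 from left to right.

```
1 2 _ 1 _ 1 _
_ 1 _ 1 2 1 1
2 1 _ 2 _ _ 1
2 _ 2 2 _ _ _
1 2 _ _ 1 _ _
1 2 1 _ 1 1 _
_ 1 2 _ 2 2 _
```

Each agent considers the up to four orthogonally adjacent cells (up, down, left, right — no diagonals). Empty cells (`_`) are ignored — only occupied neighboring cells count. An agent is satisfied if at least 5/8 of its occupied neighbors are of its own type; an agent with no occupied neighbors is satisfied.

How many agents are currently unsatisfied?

(1,1)1 0/1 not
(1,2)2 0/2 not
(1,4)1 1/1 satisfied
(1,6)1 1/1 satisfied
(2,2)1 1/2 not
(2,4)1 1/3 not
(2,5)2 0/2 not
(2,6)1 2/3 satisfied
(2,7)1 2/2 satisfied
(3,1)2 1/2 not
(3,2)1 1/2 not
(3,4)2 1/2 not
(3,7)1 1/1 satisfied
(4,1)2 1/2 not
(4,3)2 1/1 satisfied
(4,4)2 2/2 satisfied
(5,1)1 1/3 not
(5,2)2 1/2 not
(5,5)1 1/1 satisfied
(6,1)1 1/2 not
(6,2)2 1/4 not
(6,3)1 0/2 not
(6,5)1 2/3 satisfied
(6,6)1 1/2 not
(7,2)1 0/2 not
(7,3)2 0/2 not
(7,5)2 1/2 not
(7,6)2 1/2 not
Unsatisfied: (1,1), (1,2), (2,2), (2,4), (2,5), (3,1), (3,2), (3,4), (4,1), (5,1), (5,2), (6,1), (6,2), (6,3), (6,6), (7,2), (7,3), (7,5), (7,6) — 19 in total.

19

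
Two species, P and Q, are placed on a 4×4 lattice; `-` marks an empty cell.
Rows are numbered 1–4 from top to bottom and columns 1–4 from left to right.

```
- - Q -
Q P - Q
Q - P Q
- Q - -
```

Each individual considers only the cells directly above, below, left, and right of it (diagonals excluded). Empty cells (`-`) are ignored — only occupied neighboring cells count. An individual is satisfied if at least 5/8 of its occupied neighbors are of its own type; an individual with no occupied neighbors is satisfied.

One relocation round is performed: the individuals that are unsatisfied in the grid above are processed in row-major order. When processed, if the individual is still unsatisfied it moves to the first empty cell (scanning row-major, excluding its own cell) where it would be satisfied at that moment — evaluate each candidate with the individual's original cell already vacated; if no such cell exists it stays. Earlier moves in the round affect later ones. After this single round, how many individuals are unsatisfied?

1

Initially unsatisfied (in order): (2,1), (2,2), (3,3), (3,4).
  (2,1) → (1,1).
  (2,2): now satisfied by earlier moves; stays.
  (3,3): no empty cell satisfies it; stays.
  (3,4) → (1,2).
Resulting grid:
Q Q Q -
- P - Q
Q - P -
- Q - -
Unsatisfied now: (2,2).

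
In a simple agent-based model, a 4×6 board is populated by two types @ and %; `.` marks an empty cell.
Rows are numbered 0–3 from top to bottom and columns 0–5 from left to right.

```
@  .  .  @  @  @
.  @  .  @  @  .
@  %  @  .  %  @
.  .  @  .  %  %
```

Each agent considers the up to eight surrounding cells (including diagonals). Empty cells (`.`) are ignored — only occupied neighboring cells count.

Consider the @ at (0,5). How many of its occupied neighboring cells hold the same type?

2

Occupied neighbors of (0,5): (0,4)=@, (1,4)=@.
Same type (@): 2 of 2.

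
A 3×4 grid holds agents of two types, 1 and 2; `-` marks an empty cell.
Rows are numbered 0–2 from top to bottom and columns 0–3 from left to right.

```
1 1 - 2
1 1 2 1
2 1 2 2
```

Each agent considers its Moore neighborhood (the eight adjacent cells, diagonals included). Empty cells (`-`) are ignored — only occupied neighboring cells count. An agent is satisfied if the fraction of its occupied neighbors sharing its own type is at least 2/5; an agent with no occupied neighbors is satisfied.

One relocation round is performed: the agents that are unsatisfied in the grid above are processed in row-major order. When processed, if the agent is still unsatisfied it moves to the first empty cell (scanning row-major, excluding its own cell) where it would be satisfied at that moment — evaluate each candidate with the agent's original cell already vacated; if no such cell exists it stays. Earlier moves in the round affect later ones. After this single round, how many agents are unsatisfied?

Initially unsatisfied (in order): (1,3), (2,0).
  (1,3) → (0,2).
  (2,0) → (1,3).
Resulting grid:
1 1 1 2
1 1 2 2
- 1 2 2
All satisfied now.

0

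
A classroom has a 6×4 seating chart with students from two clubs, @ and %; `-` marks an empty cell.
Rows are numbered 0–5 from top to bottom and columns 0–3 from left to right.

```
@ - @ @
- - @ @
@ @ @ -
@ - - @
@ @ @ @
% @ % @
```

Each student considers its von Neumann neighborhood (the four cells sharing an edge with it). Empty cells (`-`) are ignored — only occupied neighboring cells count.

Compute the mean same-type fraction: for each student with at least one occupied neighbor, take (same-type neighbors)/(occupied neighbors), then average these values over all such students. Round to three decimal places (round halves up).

Row 0: (0,0)@ — no occupied neighbors · (0,2)@ 2/2 · (0,3)@ 2/2
Row 1: (1,2)@ 3/3 · (1,3)@ 2/2
Row 2: (2,0)@ 2/2 · (2,1)@ 2/2 · (2,2)@ 2/2
Row 3: (3,0)@ 2/2 · (3,3)@ 1/1
Row 4: (4,0)@ 2/3 · (4,1)@ 3/3 · (4,2)@ 2/3 · (4,3)@ 3/3
Row 5: (5,0)% 0/2 · (5,1)@ 1/3 · (5,2)% 0/3 · (5,3)@ 1/2
Sum over 17 students: 2/2 + 2/2 + 3/3 + 2/2 + 2/2 + 2/2 + 2/2 + 2/2 + 1/1 + 2/3 + 3/3 + 2/3 + 3/3 + 0/2 + 1/3 + 0/3 + 1/2 = 79/6; mean = 79/6 ÷ 17 = 79/102 = 0.774509… → 0.775.

0.775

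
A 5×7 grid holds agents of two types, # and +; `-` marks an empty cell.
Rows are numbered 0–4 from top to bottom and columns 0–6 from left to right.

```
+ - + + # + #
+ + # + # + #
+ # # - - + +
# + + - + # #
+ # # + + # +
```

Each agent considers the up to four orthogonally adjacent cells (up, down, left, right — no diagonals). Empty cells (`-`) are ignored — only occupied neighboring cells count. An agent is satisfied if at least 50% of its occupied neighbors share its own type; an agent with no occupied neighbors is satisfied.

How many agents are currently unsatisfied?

Row 0: (0,0)+ 1/1 ok · (0,2)+ 1/2 ok · (0,3)+ 2/3 ok · (0,4)# 1/3 unhappy · (0,5)+ 1/3 unhappy · (0,6)# 1/2 ok
Row 1: (1,0)+ 3/3 ok · (1,1)+ 1/3 unhappy · (1,2)# 1/4 unhappy · (1,3)+ 1/3 unhappy · (1,4)# 1/3 unhappy · (1,5)+ 2/4 ok · (1,6)# 1/3 unhappy
Row 2: (2,0)+ 1/3 unhappy · (2,1)# 1/4 unhappy · (2,2)# 2/3 ok · (2,5)+ 2/3 ok · (2,6)+ 1/3 unhappy
Row 3: (3,0)# 0/3 unhappy · (3,1)+ 1/4 unhappy · (3,2)+ 1/3 unhappy · (3,4)+ 1/2 ok · (3,5)# 2/4 ok · (3,6)# 1/3 unhappy
Row 4: (4,0)+ 0/2 unhappy · (4,1)# 1/3 unhappy · (4,2)# 1/3 unhappy · (4,3)+ 1/2 ok · (4,4)+ 2/3 ok · (4,5)# 1/3 unhappy · (4,6)+ 0/2 unhappy
Unsatisfied: (0,4), (0,5), (1,1), (1,2), (1,3), (1,4), (1,6), (2,0), (2,1), (2,6), (3,0), (3,1), (3,2), (3,6), (4,0), (4,1), (4,2), (4,5), (4,6) — 19 in total.

19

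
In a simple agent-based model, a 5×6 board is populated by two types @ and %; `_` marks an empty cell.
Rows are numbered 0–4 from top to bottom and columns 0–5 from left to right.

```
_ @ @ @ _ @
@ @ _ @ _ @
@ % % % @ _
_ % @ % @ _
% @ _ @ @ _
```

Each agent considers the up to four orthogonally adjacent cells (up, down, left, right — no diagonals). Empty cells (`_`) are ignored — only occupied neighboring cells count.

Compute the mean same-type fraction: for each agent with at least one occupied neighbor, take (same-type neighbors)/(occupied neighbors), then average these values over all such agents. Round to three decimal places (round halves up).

Row 0: (0,1)@ 2/2 · (0,2)@ 2/2 · (0,3)@ 2/2 · (0,5)@ 1/1
Row 1: (1,0)@ 2/2 · (1,1)@ 2/3 · (1,3)@ 1/2 · (1,5)@ 1/1
Row 2: (2,0)@ 1/2 · (2,1)% 2/4 · (2,2)% 2/3 · (2,3)% 2/4 · (2,4)@ 1/2
Row 3: (3,1)% 1/3 · (3,2)@ 0/3 · (3,3)% 1/4 · (3,4)@ 2/3
Row 4: (4,0)% 0/1 · (4,1)@ 0/2 · (4,3)@ 1/2 · (4,4)@ 2/2
Sum over 21 agents: 2/2 + 2/2 + 2/2 + 1/1 + 2/2 + 2/3 + 1/2 + 1/1 + 1/2 + 2/4 + 2/3 + 2/4 + 1/2 + 1/3 + 0/3 + 1/4 + 2/3 + 0/1 + 0/2 + 1/2 + 2/2 = 151/12; mean = 151/12 ÷ 21 = 151/252 = 0.599206… → 0.599.

0.599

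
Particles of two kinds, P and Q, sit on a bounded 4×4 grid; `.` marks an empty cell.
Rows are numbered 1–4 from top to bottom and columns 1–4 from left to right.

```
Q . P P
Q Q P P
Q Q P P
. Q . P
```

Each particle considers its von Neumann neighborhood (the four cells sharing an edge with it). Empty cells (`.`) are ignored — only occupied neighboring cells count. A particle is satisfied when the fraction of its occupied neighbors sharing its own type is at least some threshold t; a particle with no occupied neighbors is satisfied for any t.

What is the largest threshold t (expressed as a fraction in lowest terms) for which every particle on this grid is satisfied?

(1,1)Q 1/1
(1,3)P 2/2
(1,4)P 2/2
(2,1)Q 3/3
(2,2)Q 2/3
(2,3)P 3/4
(2,4)P 3/3
(3,1)Q 2/2
(3,2)Q 3/4
(3,3)P 2/3
(3,4)P 3/3
(4,2)Q 1/1
(4,4)P 1/1
The smallest same-type fraction is 2/3 at (2,2), which reduces to 2/3. Any threshold above that leaves this particle unsatisfied.

2/3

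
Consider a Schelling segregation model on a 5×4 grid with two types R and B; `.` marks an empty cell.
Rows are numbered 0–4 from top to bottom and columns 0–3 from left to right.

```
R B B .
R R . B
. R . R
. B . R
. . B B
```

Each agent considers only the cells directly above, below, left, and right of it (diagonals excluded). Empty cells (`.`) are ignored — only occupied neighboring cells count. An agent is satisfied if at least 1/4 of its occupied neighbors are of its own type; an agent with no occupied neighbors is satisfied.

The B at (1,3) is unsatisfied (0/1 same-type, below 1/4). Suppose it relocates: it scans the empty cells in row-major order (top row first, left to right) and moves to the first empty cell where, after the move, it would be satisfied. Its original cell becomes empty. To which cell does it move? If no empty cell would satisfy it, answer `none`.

Vacating (1,3). Empty cells in order:
  (0,3): 1/1 same-type → satisfied — stop here.

(0,3)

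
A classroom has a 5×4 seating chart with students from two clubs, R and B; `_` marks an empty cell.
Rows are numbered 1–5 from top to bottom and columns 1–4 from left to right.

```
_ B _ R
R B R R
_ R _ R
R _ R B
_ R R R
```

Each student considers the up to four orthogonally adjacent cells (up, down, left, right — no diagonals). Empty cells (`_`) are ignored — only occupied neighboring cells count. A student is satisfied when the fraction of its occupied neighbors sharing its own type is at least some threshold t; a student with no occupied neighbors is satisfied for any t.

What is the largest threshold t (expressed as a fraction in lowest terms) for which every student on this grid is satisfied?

Row 1: (1,2)B 1/1 · (1,4)R 1/1
Row 2: (2,1)R 0/1 · (2,2)B 1/4 · (2,3)R 1/2 · (2,4)R 3/3
Row 3: (3,2)R 0/1 · (3,4)R 1/2
Row 4: (4,1)R — no occupied neighbors · (4,3)R 1/2 · (4,4)B 0/3
Row 5: (5,2)R 1/1 · (5,3)R 3/3 · (5,4)R 1/2
The smallest same-type fraction is 0/1 at (2,1), which reduces to 0/1. Any threshold above that leaves this student unsatisfied.

0/1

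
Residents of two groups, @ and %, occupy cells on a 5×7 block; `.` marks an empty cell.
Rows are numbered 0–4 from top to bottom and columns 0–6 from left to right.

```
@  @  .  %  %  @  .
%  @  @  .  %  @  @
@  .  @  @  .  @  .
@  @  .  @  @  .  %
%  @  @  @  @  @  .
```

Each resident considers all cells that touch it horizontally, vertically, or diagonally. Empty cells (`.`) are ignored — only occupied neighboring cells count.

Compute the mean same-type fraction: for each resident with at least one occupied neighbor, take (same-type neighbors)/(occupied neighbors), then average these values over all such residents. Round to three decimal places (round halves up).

Row 0: (0,0)@ 2/3 · (0,1)@ 3/4 · (0,3)% 2/3 · (0,4)% 2/4 · (0,5)@ 2/4
Row 1: (1,0)% 0/4 · (1,1)@ 5/6 · (1,2)@ 4/5 · (1,4)% 2/6 · (1,5)@ 3/5 · (1,6)@ 3/3
Row 2: (2,0)@ 3/4 · (2,2)@ 5/5 · (2,3)@ 4/5 · (2,5)@ 3/5
Row 3: (3,0)@ 3/4 · (3,1)@ 5/6 · (3,3)@ 6/6 · (3,4)@ 6/6 · (3,6)% 0/2
Row 4: (4,0)% 0/3 · (4,1)@ 3/4 · (4,2)@ 4/4 · (4,3)@ 4/4 · (4,4)@ 4/4 · (4,5)@ 2/3
Sum over 26 residents: 2/3 + 3/4 + 2/3 + 2/4 + 2/4 + 0/4 + 5/6 + 4/5 + 2/6 + 3/5 + 3/3 + 3/4 + 5/5 + 4/5 + 3/5 + 3/4 + 5/6 + 6/6 + 6/6 + 0/2 + 0/3 + 3/4 + 4/4 + 4/4 + 4/4 + 2/3 = 89/5; mean = 89/5 ÷ 26 = 89/130 = 0.684615… → 0.685.

0.685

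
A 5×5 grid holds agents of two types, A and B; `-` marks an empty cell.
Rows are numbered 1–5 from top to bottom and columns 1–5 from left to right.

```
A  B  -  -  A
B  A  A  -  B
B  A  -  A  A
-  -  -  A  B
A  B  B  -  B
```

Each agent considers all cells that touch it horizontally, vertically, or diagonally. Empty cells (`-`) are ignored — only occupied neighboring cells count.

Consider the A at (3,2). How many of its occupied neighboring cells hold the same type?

Occupied neighbors of (3,2): (2,1)=B, (2,2)=A, (2,3)=A, (3,1)=B.
Same type (A): 2 of 4.

2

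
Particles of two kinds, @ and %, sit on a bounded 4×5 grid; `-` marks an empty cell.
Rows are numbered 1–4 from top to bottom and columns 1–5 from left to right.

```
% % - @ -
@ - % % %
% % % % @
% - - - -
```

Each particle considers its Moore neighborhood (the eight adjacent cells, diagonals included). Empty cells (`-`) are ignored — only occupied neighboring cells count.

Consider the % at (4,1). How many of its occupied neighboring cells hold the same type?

2

Occupied neighbors of (4,1): (3,1)=%, (3,2)=%.
Same type (%): 2 of 2.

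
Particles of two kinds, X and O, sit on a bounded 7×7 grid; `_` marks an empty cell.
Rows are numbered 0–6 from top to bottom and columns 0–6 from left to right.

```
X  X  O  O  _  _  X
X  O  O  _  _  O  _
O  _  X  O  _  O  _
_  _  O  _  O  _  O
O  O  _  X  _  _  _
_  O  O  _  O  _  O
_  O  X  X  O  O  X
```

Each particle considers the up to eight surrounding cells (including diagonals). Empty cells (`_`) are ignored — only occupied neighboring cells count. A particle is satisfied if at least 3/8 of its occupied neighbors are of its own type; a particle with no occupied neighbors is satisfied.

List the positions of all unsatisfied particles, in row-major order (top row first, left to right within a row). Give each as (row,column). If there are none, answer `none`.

(0,6), (2,2), (4,3), (6,2), (6,3), (6,6)

Row 0: (0,0)X 2/3 ✓ · (0,1)X 2/5 ✓ · (0,2)O 3/4 ✓ · (0,3)O 2/2 ✓ · (0,6)X 0/1 ✗
Row 1: (1,0)X 2/4 ✓ · (1,1)O 3/7 ✓ · (1,2)O 4/6 ✓ · (1,5)O 1/2 ✓
Row 2: (2,0)O 1/2 ✓ · (2,2)X 0/4 ✗ · (2,3)O 3/4 ✓ · (2,5)O 3/3 ✓
Row 3: (3,2)O 2/4 ✓ · (3,4)O 2/3 ✓ · (3,6)O 1/1 ✓
Row 4: (4,0)O 2/2 ✓ · (4,1)O 4/4 ✓ · (4,3)X 0/4 ✗
Row 5: (5,1)O 4/5 ✓ · (5,2)O 3/6 ✓ · (5,4)O 2/4 ✓ · (5,6)O 1/2 ✓
Row 6: (6,1)O 2/3 ✓ · (6,2)X 1/4 ✗ · (6,3)X 1/4 ✗ · (6,4)O 2/3 ✓ · (6,5)O 3/4 ✓ · (6,6)X 0/2 ✗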